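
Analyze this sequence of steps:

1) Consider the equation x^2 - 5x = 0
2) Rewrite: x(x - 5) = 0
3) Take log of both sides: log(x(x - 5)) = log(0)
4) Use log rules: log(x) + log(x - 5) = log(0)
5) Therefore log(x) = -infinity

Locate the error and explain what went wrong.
Step 3: Take log of both sides: log(x(x - 5)) = log(0)

Step 3 takes the logarithm of both sides, resulting in log(0) on the right side. The logarithm is only defined for positive numbers; log(0) is undefined (approaches negative infinity). This operation is invalid.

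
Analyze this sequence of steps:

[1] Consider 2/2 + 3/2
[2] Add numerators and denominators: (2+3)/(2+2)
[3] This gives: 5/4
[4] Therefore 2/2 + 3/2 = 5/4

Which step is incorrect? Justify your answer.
Step 2: Add numerators and denominators: (2+3)/(2+2)

Step 2 incorrectly adds fractions by separately adding numerators and denominators. This is wrong. The correct method requires a common denominator: 2/2 + 3/2 = (2×2 + 3×2)/(2×2) = 10/4 = 5/2. The method used gives 5/4, which is different.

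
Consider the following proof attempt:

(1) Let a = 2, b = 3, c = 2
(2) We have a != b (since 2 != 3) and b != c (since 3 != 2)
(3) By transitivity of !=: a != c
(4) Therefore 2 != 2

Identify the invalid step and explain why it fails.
Step 3: By transitivity of !=: a != c

Step 3 incorrectly applies transitivity to the '!=' relation. Transitivity states: if a R b and b R c, then a R c. However, '!=' is not transitive. Counterexample: 2 != 3 and 3 != 2, but 2 = 2 (both equal 2). Transitivity holds for relations like <, <=, =, but not for !=.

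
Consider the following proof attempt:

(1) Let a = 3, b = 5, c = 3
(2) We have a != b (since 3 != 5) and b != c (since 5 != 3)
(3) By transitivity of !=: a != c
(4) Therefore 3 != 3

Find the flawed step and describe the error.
Step 3: By transitivity of !=: a != c

Step 3 incorrectly applies transitivity to the '!=' relation. Transitivity states: if a R b and b R c, then a R c. However, '!=' is not transitive. Counterexample: 3 != 5 and 5 != 3, but 3 = 3 (both equal 3). Transitivity holds for relations like <, <=, =, but not for !=.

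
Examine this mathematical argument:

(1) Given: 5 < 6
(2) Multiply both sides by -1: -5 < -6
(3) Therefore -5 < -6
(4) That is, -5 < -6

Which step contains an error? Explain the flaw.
Step 2: Multiply both sides by -1: -5 < -6

Step 2 multiplies both sides by -1 but fails to reverse the inequality sign. When multiplying (or dividing) an inequality by a negative number, the direction must be reversed. Since 5 < 6, we should get -5 > -6, i.e., -5 > -6.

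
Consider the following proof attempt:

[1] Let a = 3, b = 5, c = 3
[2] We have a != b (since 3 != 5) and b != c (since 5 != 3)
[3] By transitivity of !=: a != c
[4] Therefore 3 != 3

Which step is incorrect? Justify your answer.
Step 3: By transitivity of !=: a != c

Step 3 incorrectly applies transitivity to the '!=' relation. Transitivity states: if a R b and b R c, then a R c. However, '!=' is not transitive. Counterexample: 3 != 5 and 5 != 3, but 3 = 3 (both equal 3). Transitivity holds for relations like <, <=, =, but not for !=.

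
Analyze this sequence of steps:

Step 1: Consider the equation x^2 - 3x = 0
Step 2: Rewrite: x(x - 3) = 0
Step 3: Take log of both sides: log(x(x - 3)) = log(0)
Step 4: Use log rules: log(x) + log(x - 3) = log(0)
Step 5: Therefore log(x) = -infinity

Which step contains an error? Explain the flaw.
Step 3: Take log of both sides: log(x(x - 3)) = log(0)

Step 3 takes the logarithm of both sides, resulting in log(0) on the right side. The logarithm is only defined for positive numbers; log(0) is undefined (approaches negative infinity). This operation is invalid.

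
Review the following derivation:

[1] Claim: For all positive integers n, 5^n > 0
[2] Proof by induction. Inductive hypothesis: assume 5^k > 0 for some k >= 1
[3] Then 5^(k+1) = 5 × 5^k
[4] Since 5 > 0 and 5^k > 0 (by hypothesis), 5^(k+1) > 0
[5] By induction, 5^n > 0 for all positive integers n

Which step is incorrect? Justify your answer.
Step 5: By induction, 5^n > 0 for all positive integers n

Step 5 concludes the proof by induction, but no base case was ever established. A valid induction proof requires: (1) a base case proving 5^1 > 0, and (2) an inductive step showing IF 5^k > 0 THEN 5^(k+1) > 0. Steps 2-4 correctly establish the inductive step, but without the base case the conclusion in step 5 does not follow.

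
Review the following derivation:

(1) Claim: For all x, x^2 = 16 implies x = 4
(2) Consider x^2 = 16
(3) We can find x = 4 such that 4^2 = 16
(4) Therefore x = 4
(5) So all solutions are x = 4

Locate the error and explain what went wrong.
Step 4: Therefore x = 4

Step 4 incorrectly concludes that x = 4 is the only solution. The proof shows that x = 4 is A solution (existence), but does not show it is the ONLY solution (uniqueness). In fact, x = -4 is also a solution since (-4)^2 = 16. Finding one solution doesn't prove there are no others.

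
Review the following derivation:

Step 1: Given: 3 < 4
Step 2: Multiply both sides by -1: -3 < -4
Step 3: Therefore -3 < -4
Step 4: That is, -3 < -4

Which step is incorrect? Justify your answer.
Step 2: Multiply both sides by -1: -3 < -4

Step 2 multiplies both sides by -1 but fails to reverse the inequality sign. When multiplying (or dividing) an inequality by a negative number, the direction must be reversed. Since 3 < 4, we should get -3 > -4, i.e., -3 > -4.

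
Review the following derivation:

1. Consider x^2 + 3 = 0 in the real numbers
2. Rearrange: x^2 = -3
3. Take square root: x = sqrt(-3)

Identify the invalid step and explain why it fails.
Step 3: Take square root: x = sqrt(-3)

Step 3 takes the square root of -3, which is negative. In the real number system, the square root of a negative number is undefined. The equation x^2 + 3 = 0 has no real solutions. Square roots of negative numbers only exist in the complex numbers.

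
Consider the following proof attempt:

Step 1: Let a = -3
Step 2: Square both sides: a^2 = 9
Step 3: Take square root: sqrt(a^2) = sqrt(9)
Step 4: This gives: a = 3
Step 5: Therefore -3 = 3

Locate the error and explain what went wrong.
Step 4: This gives: a = 3

Step 4 incorrectly states that sqrt(a^2) = a. The correct identity is sqrt(a^2) = |a|. Since a = -3 < 0, we have sqrt(a^2) = |-3| = 3, not a = -3.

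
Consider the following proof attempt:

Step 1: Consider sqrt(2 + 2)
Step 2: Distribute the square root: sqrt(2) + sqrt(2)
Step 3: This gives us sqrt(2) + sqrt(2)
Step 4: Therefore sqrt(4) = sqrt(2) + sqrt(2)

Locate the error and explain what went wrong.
Step 2: Distribute the square root: sqrt(2) + sqrt(2)

Step 2 incorrectly 'distributes' the square root over addition. The square root function does not distribute: sqrt(a + b) ≠ sqrt(a) + sqrt(b). In fact, sqrt(2 + 2) = sqrt(4) ≈ 2.0000, while sqrt(2) + sqrt(2) ≈ 2.8284.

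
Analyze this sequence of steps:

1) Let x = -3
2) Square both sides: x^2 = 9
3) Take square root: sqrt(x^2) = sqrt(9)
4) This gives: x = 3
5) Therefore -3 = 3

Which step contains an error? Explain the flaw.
Step 4: This gives: x = 3

Step 4 incorrectly states that sqrt(x^2) = x. The correct identity is sqrt(x^2) = |x|. Since x = -3 < 0, we have sqrt(x^2) = |-3| = 3, not x = -3.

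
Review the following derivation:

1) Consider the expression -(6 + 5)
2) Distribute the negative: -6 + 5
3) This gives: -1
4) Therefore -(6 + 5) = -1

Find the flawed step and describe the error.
Step 2: Distribute the negative: -6 + 5

Step 2 incorrectly distributes the negative sign. The correct distribution is -(6 + 5) = -6 - 5 = -11. The negative must be applied to both terms, not just the first. The error treats -(6 + 5) as -6 + 5, which equals -1 instead of -11.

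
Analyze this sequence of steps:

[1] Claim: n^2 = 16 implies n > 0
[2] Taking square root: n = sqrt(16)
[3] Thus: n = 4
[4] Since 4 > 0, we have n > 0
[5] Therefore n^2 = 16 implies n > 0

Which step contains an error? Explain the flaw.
Step 2: Taking square root: n = sqrt(16)

Step 2 takes the square root and assumes the positive root only. The equation n^2 = 16 actually has two solutions: n = 4 and n = -4. The proof silently assumes n > 0 without justification, then uses this assumption to conclude n > 0, which is circular. The counterexample n = -4 shows the claim is false.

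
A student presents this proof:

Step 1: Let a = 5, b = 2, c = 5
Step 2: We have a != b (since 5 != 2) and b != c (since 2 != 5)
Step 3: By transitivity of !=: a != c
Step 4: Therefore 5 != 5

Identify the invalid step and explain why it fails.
Step 3: By transitivity of !=: a != c

Step 3 incorrectly applies transitivity to the '!=' relation. Transitivity states: if a R b and b R c, then a R c. However, '!=' is not transitive. Counterexample: 5 != 2 and 2 != 5, but 5 = 5 (both equal 5). Transitivity holds for relations like <, <=, =, but not for !=.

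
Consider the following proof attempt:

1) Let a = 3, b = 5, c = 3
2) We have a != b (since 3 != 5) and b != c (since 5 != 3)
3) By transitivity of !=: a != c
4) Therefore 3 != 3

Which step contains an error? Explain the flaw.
Step 3: By transitivity of !=: a != c

Step 3 incorrectly applies transitivity to the '!=' relation. Transitivity states: if a R b and b R c, then a R c. However, '!=' is not transitive. Counterexample: 3 != 5 and 5 != 3, but 3 = 3 (both equal 3). Transitivity holds for relations like <, <=, =, but not for !=.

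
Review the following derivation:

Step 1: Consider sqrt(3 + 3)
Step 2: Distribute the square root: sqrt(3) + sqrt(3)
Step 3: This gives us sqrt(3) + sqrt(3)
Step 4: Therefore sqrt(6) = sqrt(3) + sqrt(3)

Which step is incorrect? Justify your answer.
Step 2: Distribute the square root: sqrt(3) + sqrt(3)

Step 2 incorrectly 'distributes' the square root over addition. The square root function does not distribute: sqrt(a + b) ≠ sqrt(a) + sqrt(b). In fact, sqrt(3 + 3) = sqrt(6) ≈ 2.4495, while sqrt(3) + sqrt(3) ≈ 3.4641.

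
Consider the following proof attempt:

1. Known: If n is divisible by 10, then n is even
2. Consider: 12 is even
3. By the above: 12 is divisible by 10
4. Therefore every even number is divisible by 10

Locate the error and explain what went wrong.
Step 3: By the above: 12 is divisible by 10

Step 3 commits the fallacy of affirming the consequent. The known fact 'divisible by 10 → even' does NOT imply 'even → divisible by 10'. That would be the converse, which is false. For example, 12 is even but 12 ÷ 10 = 1.20, which is not an integer.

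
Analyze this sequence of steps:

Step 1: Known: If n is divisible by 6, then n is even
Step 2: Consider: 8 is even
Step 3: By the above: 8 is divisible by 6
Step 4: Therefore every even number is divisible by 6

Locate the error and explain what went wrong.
Step 3: By the above: 8 is divisible by 6

Step 3 commits the fallacy of affirming the consequent. The known fact 'divisible by 6 → even' does NOT imply 'even → divisible by 6'. That would be the converse, which is false. For example, 8 is even but 8 ÷ 6 = 1.33, which is not an integer.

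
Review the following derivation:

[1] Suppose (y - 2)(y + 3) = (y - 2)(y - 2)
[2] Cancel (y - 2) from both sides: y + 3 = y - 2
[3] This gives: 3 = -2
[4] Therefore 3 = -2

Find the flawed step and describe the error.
Step 2: Cancel (y - 2) from both sides: y + 3 = y - 2

Step 2 cancels (y - 2) from both sides. This is only valid if (y - 2) ≠ 0, i.e., y ≠ 2. When y = 2, both sides equal zero regardless of the other factors. The correct approach requires considering y = 2 as a separate case.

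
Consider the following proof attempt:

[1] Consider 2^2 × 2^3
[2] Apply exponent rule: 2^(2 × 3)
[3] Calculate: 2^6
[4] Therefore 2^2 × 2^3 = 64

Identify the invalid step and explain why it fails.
Step 2: Apply exponent rule: 2^(2 × 3)

Step 2 incorrectly states that a^b × a^c = a^(b×c). The correct rule is a^b × a^c = a^(b+c). The actual value is 2^2 × 2^3 = 2^5 = 32, not 2^6 = 64.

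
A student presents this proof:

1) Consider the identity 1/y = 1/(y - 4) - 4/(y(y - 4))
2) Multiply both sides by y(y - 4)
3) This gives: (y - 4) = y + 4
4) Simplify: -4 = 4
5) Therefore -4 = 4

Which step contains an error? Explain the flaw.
Step 3: This gives: (y - 4) = y + 4

Step 3 makes a sign error when clearing denominators. Multiplying -4/(y(y - 4)) by y(y - 4) gives -4, not +4. The correct result is (y - 4) = y - 4, which is trivially true, not (y - 4) = y + 4. (Step 1 is a valid identity: 1/(y - 4) - 4/(y(y - 4)) = (y - 4)/(y(y - 4)) = 1/y.)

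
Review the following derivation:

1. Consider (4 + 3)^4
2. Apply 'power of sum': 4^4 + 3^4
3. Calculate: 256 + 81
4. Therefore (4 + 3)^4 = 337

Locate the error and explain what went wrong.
Step 2: Apply 'power of sum': 4^4 + 3^4

Step 2 incorrectly applies a non-existent rule '(a+b)^n = a^n + b^n'. This is false in general. The correct expansion uses the binomial theorem. The actual value is (4 + 3)^4 = 7^4 = 2401, not 337.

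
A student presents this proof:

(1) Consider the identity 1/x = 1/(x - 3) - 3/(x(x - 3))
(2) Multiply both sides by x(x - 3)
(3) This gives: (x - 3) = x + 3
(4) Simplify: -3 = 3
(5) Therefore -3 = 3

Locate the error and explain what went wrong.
Step 3: This gives: (x - 3) = x + 3

Step 3 makes a sign error when clearing denominators. Multiplying -3/(x(x - 3)) by x(x - 3) gives -3, not +3. The correct result is (x - 3) = x - 3, which is trivially true, not (x - 3) = x + 3. (Step 1 is a valid identity: 1/(x - 3) - 3/(x(x - 3)) = (x - 3)/(x(x - 3)) = 1/x.)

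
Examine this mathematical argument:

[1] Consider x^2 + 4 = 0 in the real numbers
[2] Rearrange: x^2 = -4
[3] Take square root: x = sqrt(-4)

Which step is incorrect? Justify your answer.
Step 3: Take square root: x = sqrt(-4)

Step 3 takes the square root of -4, which is negative. In the real number system, the square root of a negative number is undefined. The equation x^2 + 4 = 0 has no real solutions. Square roots of negative numbers only exist in the complex numbers.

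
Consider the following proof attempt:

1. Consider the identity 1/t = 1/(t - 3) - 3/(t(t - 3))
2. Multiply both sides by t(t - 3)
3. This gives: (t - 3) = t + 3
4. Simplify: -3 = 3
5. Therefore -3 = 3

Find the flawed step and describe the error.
Step 3: This gives: (t - 3) = t + 3

Step 3 makes a sign error when clearing denominators. Multiplying -3/(t(t - 3)) by t(t - 3) gives -3, not +3. The correct result is (t - 3) = t - 3, which is trivially true, not (t - 3) = t + 3. (Step 1 is a valid identity: 1/(t - 3) - 3/(t(t - 3)) = (t - 3)/(t(t - 3)) = 1/t.)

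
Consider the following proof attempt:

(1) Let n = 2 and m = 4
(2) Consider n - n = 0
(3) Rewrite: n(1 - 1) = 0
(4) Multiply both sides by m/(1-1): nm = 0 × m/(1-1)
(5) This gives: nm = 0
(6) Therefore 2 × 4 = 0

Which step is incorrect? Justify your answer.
Step 4: Multiply both sides by m/(1-1): nm = 0 × m/(1-1)

Step 4 multiplies both sides by m/(1-1). However, 1-1 = 0, so this is multiplication by m/0, which is undefined. We cannot multiply by an undefined expression.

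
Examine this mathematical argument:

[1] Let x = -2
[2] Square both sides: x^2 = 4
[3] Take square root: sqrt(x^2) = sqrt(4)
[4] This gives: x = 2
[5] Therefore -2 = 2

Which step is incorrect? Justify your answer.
Step 4: This gives: x = 2

Step 4 incorrectly states that sqrt(x^2) = x. The correct identity is sqrt(x^2) = |x|. Since x = -2 < 0, we have sqrt(x^2) = |-2| = 2, not x = -2.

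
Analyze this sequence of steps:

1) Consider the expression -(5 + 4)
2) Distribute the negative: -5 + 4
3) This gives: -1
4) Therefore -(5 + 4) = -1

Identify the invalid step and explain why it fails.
Step 2: Distribute the negative: -5 + 4

Step 2 incorrectly distributes the negative sign. The correct distribution is -(5 + 4) = -5 - 4 = -9. The negative must be applied to both terms, not just the first. The error treats -(5 + 4) as -5 + 4, which equals -1 instead of -9.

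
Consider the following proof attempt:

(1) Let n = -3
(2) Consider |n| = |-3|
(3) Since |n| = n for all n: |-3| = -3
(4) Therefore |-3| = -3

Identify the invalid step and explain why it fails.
Step 3: Since |n| = n for all n: |-3| = -3

Step 3 incorrectly states that |n| = n for all n. The correct definition is |n| = n when n >= 0, and |n| = -n when n < 0. Since -3 < 0, we have |-3| = -(-3) = 3, not -3.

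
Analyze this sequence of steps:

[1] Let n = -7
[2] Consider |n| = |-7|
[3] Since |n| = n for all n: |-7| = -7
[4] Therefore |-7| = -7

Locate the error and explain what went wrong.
Step 3: Since |n| = n for all n: |-7| = -7

Step 3 incorrectly states that |n| = n for all n. The correct definition is |n| = n when n >= 0, and |n| = -n when n < 0. Since -7 < 0, we have |-7| = -(-7) = 7, not -7.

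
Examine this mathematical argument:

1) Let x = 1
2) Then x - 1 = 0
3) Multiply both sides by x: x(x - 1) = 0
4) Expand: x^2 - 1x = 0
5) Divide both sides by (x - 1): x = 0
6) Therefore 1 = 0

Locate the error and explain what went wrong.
Step 5: Divide both sides by (x - 1): x = 0

Step 5 divides both sides by (x - 1). However, since x = 1, we have (x - 1) = 0. Division by zero is undefined, making this step invalid.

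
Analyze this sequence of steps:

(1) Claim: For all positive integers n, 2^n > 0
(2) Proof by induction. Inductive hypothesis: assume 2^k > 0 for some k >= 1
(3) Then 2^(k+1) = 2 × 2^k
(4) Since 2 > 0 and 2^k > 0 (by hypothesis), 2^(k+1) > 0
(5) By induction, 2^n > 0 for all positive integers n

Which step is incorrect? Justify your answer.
Step 5: By induction, 2^n > 0 for all positive integers n

Step 5 concludes the proof by induction, but no base case was ever established. A valid induction proof requires: (1) a base case proving 2^1 > 0, and (2) an inductive step showing IF 2^k > 0 THEN 2^(k+1) > 0. Steps 2-4 correctly establish the inductive step, but without the base case the conclusion in step 5 does not follow.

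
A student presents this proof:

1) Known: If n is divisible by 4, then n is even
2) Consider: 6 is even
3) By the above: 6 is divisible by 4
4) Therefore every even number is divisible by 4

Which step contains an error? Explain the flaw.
Step 3: By the above: 6 is divisible by 4

Step 3 commits the fallacy of affirming the consequent. The known fact 'divisible by 4 → even' does NOT imply 'even → divisible by 4'. That would be the converse, which is false. For example, 6 is even but 6 ÷ 4 = 1.50, which is not an integer.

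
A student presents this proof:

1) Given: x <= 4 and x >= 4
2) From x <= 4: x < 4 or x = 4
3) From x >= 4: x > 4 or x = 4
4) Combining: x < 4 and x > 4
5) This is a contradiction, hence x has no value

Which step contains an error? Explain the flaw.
Step 4: Combining: x < 4 and x > 4

Step 4 incorrectly combines the conditions. From x <= 4 and x >= 4, the intersection is x = 4. The error treats the 'or' cases as 'and' requirements. The correct conclusion is that x = 4 is the unique solution, not that no solution exists.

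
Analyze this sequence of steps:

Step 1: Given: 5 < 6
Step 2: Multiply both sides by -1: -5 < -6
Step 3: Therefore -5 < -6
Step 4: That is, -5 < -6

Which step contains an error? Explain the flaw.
Step 2: Multiply both sides by -1: -5 < -6

Step 2 multiplies both sides by -1 but fails to reverse the inequality sign. When multiplying (or dividing) an inequality by a negative number, the direction must be reversed. Since 5 < 6, we should get -5 > -6, i.e., -5 > -6.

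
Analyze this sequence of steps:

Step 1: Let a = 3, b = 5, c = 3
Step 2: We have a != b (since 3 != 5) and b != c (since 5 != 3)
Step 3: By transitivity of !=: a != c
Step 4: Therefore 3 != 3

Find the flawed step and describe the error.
Step 3: By transitivity of !=: a != c

Step 3 incorrectly applies transitivity to the '!=' relation. Transitivity states: if a R b and b R c, then a R c. However, '!=' is not transitive. Counterexample: 3 != 5 and 5 != 3, but 3 = 3 (both equal 3). Transitivity holds for relations like <, <=, =, but not for !=.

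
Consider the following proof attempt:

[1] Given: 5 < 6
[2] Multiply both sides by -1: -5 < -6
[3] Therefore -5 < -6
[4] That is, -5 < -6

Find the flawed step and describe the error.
Step 2: Multiply both sides by -1: -5 < -6

Step 2 multiplies both sides by -1 but fails to reverse the inequality sign. When multiplying (or dividing) an inequality by a negative number, the direction must be reversed. Since 5 < 6, we should get -5 > -6, i.e., -5 > -6.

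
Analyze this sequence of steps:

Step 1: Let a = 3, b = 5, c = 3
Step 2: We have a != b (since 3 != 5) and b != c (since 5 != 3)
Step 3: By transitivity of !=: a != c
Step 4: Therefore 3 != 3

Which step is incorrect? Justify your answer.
Step 3: By transitivity of !=: a != c

Step 3 incorrectly applies transitivity to the '!=' relation. Transitivity states: if a R b and b R c, then a R c. However, '!=' is not transitive. Counterexample: 3 != 5 and 5 != 3, but 3 = 3 (both equal 3). Transitivity holds for relations like <, <=, =, but not for !=.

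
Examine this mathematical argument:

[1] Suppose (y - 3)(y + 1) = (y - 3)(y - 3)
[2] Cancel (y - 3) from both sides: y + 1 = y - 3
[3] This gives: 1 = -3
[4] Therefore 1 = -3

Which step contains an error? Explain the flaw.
Step 2: Cancel (y - 3) from both sides: y + 1 = y - 3

Step 2 cancels (y - 3) from both sides. This is only valid if (y - 3) ≠ 0, i.e., y ≠ 3. When y = 3, both sides equal zero regardless of the other factors. The correct approach requires considering y = 3 as a separate case.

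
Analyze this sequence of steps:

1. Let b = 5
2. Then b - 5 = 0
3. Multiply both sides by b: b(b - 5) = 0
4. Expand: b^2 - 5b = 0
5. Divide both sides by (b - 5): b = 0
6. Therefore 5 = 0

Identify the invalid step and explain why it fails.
Step 5: Divide both sides by (b - 5): b = 0

Step 5 divides both sides by (b - 5). However, since b = 5, we have (b - 5) = 0. Division by zero is undefined, making this step invalid.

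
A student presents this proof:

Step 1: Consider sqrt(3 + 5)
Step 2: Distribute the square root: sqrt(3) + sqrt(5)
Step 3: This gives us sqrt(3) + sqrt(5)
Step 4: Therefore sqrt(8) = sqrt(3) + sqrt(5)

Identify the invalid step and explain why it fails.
Step 2: Distribute the square root: sqrt(3) + sqrt(5)

Step 2 incorrectly 'distributes' the square root over addition. The square root function does not distribute: sqrt(a + b) ≠ sqrt(a) + sqrt(b). In fact, sqrt(3 + 5) = sqrt(8) ≈ 2.8284, while sqrt(3) + sqrt(5) ≈ 3.9681.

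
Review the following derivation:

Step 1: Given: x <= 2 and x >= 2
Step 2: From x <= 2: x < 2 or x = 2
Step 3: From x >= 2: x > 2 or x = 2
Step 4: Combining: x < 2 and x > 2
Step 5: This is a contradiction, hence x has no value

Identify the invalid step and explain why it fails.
Step 4: Combining: x < 2 and x > 2

Step 4 incorrectly combines the conditions. From x <= 2 and x >= 2, the intersection is x = 2. The error treats the 'or' cases as 'and' requirements. The correct conclusion is that x = 2 is the unique solution, not that no solution exists.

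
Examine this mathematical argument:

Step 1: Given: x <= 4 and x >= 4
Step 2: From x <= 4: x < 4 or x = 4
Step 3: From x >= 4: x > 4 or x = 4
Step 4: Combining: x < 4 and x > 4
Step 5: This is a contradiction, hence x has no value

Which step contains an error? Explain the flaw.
Step 4: Combining: x < 4 and x > 4

Step 4 incorrectly combines the conditions. From x <= 4 and x >= 4, the intersection is x = 4. The error treats the 'or' cases as 'and' requirements. The correct conclusion is that x = 4 is the unique solution, not that no solution exists.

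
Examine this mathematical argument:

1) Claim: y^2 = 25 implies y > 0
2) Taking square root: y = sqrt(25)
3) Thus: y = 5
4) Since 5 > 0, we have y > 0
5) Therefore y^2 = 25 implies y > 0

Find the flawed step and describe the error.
Step 2: Taking square root: y = sqrt(25)

Step 2 takes the square root and assumes the positive root only. The equation y^2 = 25 actually has two solutions: y = 5 and y = -5. The proof silently assumes y > 0 without justification, then uses this assumption to conclude y > 0, which is circular. The counterexample y = -5 shows the claim is false.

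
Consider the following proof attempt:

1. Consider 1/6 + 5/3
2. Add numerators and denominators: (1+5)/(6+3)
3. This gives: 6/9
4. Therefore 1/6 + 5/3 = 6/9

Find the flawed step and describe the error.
Step 2: Add numerators and denominators: (1+5)/(6+3)

Step 2 incorrectly adds fractions by separately adding numerators and denominators. This is wrong. The correct method requires a common denominator: 1/6 + 5/3 = (1×3 + 5×6)/(6×3) = 33/18 = 11/6. The method used gives 6/9, which is different.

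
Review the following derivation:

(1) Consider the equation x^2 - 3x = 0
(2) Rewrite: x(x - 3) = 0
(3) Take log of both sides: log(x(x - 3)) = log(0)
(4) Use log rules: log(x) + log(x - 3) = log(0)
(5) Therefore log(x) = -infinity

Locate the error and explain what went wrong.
Step 3: Take log of both sides: log(x(x - 3)) = log(0)

Step 3 takes the logarithm of both sides, resulting in log(0) on the right side. The logarithm is only defined for positive numbers; log(0) is undefined (approaches negative infinity). This operation is invalid.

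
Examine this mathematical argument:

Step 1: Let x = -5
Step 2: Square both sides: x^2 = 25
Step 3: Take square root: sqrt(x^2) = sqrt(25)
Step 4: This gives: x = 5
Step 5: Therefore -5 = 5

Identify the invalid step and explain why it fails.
Step 4: This gives: x = 5

Step 4 incorrectly states that sqrt(x^2) = x. The correct identity is sqrt(x^2) = |x|. Since x = -5 < 0, we have sqrt(x^2) = |-5| = 5, not x = -5.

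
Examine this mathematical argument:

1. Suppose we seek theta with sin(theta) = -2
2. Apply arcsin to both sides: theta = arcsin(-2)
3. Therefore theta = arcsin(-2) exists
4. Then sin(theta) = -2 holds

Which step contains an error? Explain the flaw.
Step 2: Apply arcsin to both sides: theta = arcsin(-2)

Step 2 applies arcsin to -2. However, arcsin(x) is only defined for x in [-1, 1] because sin(theta) can only produce values in that range. Since |-2| > 1, arcsin(-2) is undefined. There is no angle whose sine equals -2.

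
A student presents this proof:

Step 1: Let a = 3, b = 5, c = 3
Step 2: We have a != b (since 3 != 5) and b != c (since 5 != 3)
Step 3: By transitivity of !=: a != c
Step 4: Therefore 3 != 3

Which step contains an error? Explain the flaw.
Step 3: By transitivity of !=: a != c

Step 3 incorrectly applies transitivity to the '!=' relation. Transitivity states: if a R b and b R c, then a R c. However, '!=' is not transitive. Counterexample: 3 != 5 and 5 != 3, but 3 = 3 (both equal 3). Transitivity holds for relations like <, <=, =, but not for !=.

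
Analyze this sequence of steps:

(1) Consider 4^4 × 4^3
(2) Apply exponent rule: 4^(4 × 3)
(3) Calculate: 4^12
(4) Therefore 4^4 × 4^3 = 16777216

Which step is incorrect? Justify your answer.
Step 2: Apply exponent rule: 4^(4 × 3)

Step 2 incorrectly states that a^b × a^c = a^(b×c). The correct rule is a^b × a^c = a^(b+c). The actual value is 4^4 × 4^3 = 4^7 = 16384, not 4^12 = 16777216.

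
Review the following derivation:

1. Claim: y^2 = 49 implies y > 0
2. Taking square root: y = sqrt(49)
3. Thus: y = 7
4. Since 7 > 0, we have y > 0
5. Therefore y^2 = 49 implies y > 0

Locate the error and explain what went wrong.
Step 2: Taking square root: y = sqrt(49)

Step 2 takes the square root and assumes the positive root only. The equation y^2 = 49 actually has two solutions: y = 7 and y = -7. The proof silently assumes y > 0 without justification, then uses this assumption to conclude y > 0, which is circular. The counterexample y = -7 shows the claim is false.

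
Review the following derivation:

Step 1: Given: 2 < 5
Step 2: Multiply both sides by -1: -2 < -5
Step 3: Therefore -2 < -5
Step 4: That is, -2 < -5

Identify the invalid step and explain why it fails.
Step 2: Multiply both sides by -1: -2 < -5

Step 2 multiplies both sides by -1 but fails to reverse the inequality sign. When multiplying (or dividing) an inequality by a negative number, the direction must be reversed. Since 2 < 5, we should get -2 > -5, i.e., -2 > -5.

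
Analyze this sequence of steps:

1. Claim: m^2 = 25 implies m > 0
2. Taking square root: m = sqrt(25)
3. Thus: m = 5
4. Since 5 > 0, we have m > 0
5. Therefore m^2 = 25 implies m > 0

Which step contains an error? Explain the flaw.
Step 2: Taking square root: m = sqrt(25)

Step 2 takes the square root and assumes the positive root only. The equation m^2 = 25 actually has two solutions: m = 5 and m = -5. The proof silently assumes m > 0 without justification, then uses this assumption to conclude m > 0, which is circular. The counterexample m = -5 shows the claim is false.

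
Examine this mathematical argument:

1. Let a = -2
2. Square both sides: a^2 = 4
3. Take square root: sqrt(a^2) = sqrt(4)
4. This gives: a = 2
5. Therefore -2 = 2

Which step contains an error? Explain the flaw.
Step 4: This gives: a = 2

Step 4 incorrectly states that sqrt(a^2) = a. The correct identity is sqrt(a^2) = |a|. Since a = -2 < 0, we have sqrt(a^2) = |-2| = 2, not a = -2.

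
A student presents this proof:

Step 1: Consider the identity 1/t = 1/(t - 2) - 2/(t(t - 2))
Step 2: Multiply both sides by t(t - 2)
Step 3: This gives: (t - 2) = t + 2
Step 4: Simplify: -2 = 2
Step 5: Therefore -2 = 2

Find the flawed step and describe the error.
Step 3: This gives: (t - 2) = t + 2

Step 3 makes a sign error when clearing denominators. Multiplying -2/(t(t - 2)) by t(t - 2) gives -2, not +2. The correct result is (t - 2) = t - 2, which is trivially true, not (t - 2) = t + 2. (Step 1 is a valid identity: 1/(t - 2) - 2/(t(t - 2)) = (t - 2)/(t(t - 2)) = 1/t.)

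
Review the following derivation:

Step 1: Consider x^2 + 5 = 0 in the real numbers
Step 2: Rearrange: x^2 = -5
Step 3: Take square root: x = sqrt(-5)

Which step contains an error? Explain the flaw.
Step 3: Take square root: x = sqrt(-5)

Step 3 takes the square root of -5, which is negative. In the real number system, the square root of a negative number is undefined. The equation x^2 + 5 = 0 has no real solutions. Square roots of negative numbers only exist in the complex numbers.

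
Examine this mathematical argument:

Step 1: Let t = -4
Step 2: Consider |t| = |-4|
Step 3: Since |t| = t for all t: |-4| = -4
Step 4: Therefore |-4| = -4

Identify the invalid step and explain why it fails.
Step 3: Since |t| = t for all t: |-4| = -4

Step 3 incorrectly states that |t| = t for all t. The correct definition is |t| = t when t >= 0, and |t| = -t when t < 0. Since -4 < 0, we have |-4| = -(-4) = 4, not -4.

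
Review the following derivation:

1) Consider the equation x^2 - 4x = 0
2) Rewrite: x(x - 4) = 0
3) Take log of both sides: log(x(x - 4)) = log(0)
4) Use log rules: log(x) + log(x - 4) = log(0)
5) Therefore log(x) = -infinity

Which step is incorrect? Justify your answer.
Step 3: Take log of both sides: log(x(x - 4)) = log(0)

Step 3 takes the logarithm of both sides, resulting in log(0) on the right side. The logarithm is only defined for positive numbers; log(0) is undefined (approaches negative infinity). This operation is invalid.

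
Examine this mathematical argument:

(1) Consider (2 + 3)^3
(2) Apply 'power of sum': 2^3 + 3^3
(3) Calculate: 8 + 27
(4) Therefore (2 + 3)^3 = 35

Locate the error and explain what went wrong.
Step 2: Apply 'power of sum': 2^3 + 3^3

Step 2 incorrectly applies a non-existent rule '(a+b)^n = a^n + b^n'. This is false in general. The correct expansion uses the binomial theorem. The actual value is (2 + 3)^3 = 5^3 = 125, not 35.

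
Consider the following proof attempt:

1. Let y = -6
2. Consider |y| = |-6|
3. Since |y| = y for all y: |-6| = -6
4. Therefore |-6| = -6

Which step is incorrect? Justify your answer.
Step 3: Since |y| = y for all y: |-6| = -6

Step 3 incorrectly states that |y| = y for all y. The correct definition is |y| = y when y >= 0, and |y| = -y when y < 0. Since -6 < 0, we have |-6| = -(-6) = 6, not -6.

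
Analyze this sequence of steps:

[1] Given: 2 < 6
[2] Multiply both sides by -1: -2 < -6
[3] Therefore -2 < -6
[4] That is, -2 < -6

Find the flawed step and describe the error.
Step 2: Multiply both sides by -1: -2 < -6

Step 2 multiplies both sides by -1 but fails to reverse the inequality sign. When multiplying (or dividing) an inequality by a negative number, the direction must be reversed. Since 2 < 6, we should get -2 > -6, i.e., -2 > -6.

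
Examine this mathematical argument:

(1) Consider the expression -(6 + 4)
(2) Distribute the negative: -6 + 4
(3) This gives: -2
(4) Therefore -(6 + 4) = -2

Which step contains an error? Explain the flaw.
Step 2: Distribute the negative: -6 + 4

Step 2 incorrectly distributes the negative sign. The correct distribution is -(6 + 4) = -6 - 4 = -10. The negative must be applied to both terms, not just the first. The error treats -(6 + 4) as -6 + 4, which equals -2 instead of -10.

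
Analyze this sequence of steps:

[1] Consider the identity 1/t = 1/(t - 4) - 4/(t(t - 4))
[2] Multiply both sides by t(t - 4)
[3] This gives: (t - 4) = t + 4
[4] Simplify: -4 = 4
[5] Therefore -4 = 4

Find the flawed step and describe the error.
Step 3: This gives: (t - 4) = t + 4

Step 3 makes a sign error when clearing denominators. Multiplying -4/(t(t - 4)) by t(t - 4) gives -4, not +4. The correct result is (t - 4) = t - 4, which is trivially true, not (t - 4) = t + 4. (Step 1 is a valid identity: 1/(t - 4) - 4/(t(t - 4)) = (t - 4)/(t(t - 4)) = 1/t.)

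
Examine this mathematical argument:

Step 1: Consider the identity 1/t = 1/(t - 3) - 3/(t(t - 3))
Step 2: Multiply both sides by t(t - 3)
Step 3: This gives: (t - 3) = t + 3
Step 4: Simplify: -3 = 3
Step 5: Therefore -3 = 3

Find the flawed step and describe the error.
Step 3: This gives: (t - 3) = t + 3

Step 3 makes a sign error when clearing denominators. Multiplying -3/(t(t - 3)) by t(t - 3) gives -3, not +3. The correct result is (t - 3) = t - 3, which is trivially true, not (t - 3) = t + 3. (Step 1 is a valid identity: 1/(t - 3) - 3/(t(t - 3)) = (t - 3)/(t(t - 3)) = 1/t.)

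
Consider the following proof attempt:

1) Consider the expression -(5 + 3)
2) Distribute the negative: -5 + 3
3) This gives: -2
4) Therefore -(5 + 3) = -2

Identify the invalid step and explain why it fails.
Step 2: Distribute the negative: -5 + 3

Step 2 incorrectly distributes the negative sign. The correct distribution is -(5 + 3) = -5 - 3 = -8. The negative must be applied to both terms, not just the first. The error treats -(5 + 3) as -5 + 3, which equals -2 instead of -8.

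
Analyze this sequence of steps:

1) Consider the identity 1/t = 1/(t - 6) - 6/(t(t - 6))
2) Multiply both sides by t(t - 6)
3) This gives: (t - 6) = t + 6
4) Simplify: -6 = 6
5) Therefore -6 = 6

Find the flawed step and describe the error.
Step 3: This gives: (t - 6) = t + 6

Step 3 makes a sign error when clearing denominators. Multiplying -6/(t(t - 6)) by t(t - 6) gives -6, not +6. The correct result is (t - 6) = t - 6, which is trivially true, not (t - 6) = t + 6. (Step 1 is a valid identity: 1/(t - 6) - 6/(t(t - 6)) = (t - 6)/(t(t - 6)) = 1/t.)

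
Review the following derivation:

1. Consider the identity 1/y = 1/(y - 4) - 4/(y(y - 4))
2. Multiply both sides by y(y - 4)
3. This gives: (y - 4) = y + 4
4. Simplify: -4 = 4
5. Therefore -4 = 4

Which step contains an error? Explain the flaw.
Step 3: This gives: (y - 4) = y + 4

Step 3 makes a sign error when clearing denominators. Multiplying -4/(y(y - 4)) by y(y - 4) gives -4, not +4. The correct result is (y - 4) = y - 4, which is trivially true, not (y - 4) = y + 4. (Step 1 is a valid identity: 1/(y - 4) - 4/(y(y - 4)) = (y - 4)/(y(y - 4)) = 1/y.)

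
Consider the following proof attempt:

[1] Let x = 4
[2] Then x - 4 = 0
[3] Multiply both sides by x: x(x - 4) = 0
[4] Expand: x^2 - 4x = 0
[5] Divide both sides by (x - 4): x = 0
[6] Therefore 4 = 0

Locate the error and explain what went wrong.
Step 5: Divide both sides by (x - 4): x = 0

Step 5 divides both sides by (x - 4). However, since x = 4, we have (x - 4) = 0. Division by zero is undefined, making this step invalid.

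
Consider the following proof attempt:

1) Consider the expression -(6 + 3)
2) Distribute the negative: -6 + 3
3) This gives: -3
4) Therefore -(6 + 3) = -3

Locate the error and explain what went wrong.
Step 2: Distribute the negative: -6 + 3

Step 2 incorrectly distributes the negative sign. The correct distribution is -(6 + 3) = -6 - 3 = -9. The negative must be applied to both terms, not just the first. The error treats -(6 + 3) as -6 + 3, which equals -3 instead of -9.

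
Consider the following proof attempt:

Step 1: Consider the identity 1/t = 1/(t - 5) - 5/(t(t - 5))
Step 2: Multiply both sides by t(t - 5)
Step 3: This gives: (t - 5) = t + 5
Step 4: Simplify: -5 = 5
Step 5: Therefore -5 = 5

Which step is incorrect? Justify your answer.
Step 3: This gives: (t - 5) = t + 5

Step 3 makes a sign error when clearing denominators. Multiplying -5/(t(t - 5)) by t(t - 5) gives -5, not +5. The correct result is (t - 5) = t - 5, which is trivially true, not (t - 5) = t + 5. (Step 1 is a valid identity: 1/(t - 5) - 5/(t(t - 5)) = (t - 5)/(t(t - 5)) = 1/t.)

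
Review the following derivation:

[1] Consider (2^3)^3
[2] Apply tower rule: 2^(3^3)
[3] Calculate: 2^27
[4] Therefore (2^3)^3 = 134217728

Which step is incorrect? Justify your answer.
Step 2: Apply tower rule: 2^(3^3)

Step 2 incorrectly states that (a^b)^c = a^(b^c). The correct rule is (a^b)^c = a^(b×c). The actual value is (2^3)^3 = 2^9 = 512, not 2^27 = 134217728.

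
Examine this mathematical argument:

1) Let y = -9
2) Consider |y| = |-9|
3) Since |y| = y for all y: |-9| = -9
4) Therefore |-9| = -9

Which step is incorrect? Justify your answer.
Step 3: Since |y| = y for all y: |-9| = -9

Step 3 incorrectly states that |y| = y for all y. The correct definition is |y| = y when y >= 0, and |y| = -y when y < 0. Since -9 < 0, we have |-9| = -(-9) = 9, not -9.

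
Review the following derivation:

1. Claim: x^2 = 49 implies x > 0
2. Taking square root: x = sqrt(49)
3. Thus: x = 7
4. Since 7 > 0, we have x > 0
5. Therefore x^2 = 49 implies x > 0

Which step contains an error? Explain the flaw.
Step 2: Taking square root: x = sqrt(49)

Step 2 takes the square root and assumes the positive root only. The equation x^2 = 49 actually has two solutions: x = 7 and x = -7. The proof silently assumes x > 0 without justification, then uses this assumption to conclude x > 0, which is circular. The counterexample x = -7 shows the claim is false.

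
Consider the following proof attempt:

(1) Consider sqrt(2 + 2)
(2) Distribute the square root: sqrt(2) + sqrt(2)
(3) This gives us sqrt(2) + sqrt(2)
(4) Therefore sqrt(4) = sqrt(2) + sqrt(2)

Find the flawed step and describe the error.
Step 2: Distribute the square root: sqrt(2) + sqrt(2)

Step 2 incorrectly 'distributes' the square root over addition. The square root function does not distribute: sqrt(a + b) ≠ sqrt(a) + sqrt(b). In fact, sqrt(2 + 2) = sqrt(4) ≈ 2.0000, while sqrt(2) + sqrt(2) ≈ 2.8284.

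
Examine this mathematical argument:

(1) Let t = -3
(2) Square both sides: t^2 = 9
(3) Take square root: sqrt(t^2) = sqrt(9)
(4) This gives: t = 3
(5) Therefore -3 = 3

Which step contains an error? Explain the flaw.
Step 4: This gives: t = 3

Step 4 incorrectly states that sqrt(t^2) = t. The correct identity is sqrt(t^2) = |t|. Since t = -3 < 0, we have sqrt(t^2) = |-3| = 3, not t = -3.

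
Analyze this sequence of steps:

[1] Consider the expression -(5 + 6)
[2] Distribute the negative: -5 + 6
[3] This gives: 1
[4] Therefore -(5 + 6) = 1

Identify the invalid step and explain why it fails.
Step 2: Distribute the negative: -5 + 6

Step 2 incorrectly distributes the negative sign. The correct distribution is -(5 + 6) = -5 - 6 = -11. The negative must be applied to both terms, not just the first. The error treats -(5 + 6) as -5 + 6, which equals 1 instead of -11.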